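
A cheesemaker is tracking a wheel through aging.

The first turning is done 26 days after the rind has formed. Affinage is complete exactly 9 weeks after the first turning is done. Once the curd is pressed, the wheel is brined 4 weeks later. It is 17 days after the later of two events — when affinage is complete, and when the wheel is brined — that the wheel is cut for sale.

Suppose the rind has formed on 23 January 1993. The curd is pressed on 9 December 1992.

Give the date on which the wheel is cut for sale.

9 May 1993

The rind has formed: Jan 23, 1993.
The first turning is done: Jan 23, 1993 + 26 days = Feb 18, 1993.
Affinage is complete: Feb 18, 1993 + 9 weeks = Apr 22, 1993.
The curd is pressed: Dec 9, 1992.
The wheel is brined: Dec 9, 1992 + 4 weeks = Jan 6, 1993.
Both prerequisites met — affinage is complete (Apr 22, 1993), the wheel is brined (Jan 6, 1993); the later is Apr 22, 1993.
The wheel is cut for sale: Apr 22, 1993 + 17 days = May 9, 1993.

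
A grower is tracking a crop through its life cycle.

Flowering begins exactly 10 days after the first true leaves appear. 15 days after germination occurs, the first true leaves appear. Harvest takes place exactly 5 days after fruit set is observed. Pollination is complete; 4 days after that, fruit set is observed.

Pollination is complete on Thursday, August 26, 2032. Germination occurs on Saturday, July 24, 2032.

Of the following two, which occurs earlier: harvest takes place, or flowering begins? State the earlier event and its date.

Pollination is complete: Aug 26, 2032.
Fruit set is observed: Aug 26, 2032 + 4 days = Aug 30, 2032.
Harvest takes place: Aug 30, 2032 + 5 days = Sep 4, 2032.
Germination occurs: Jul 24, 2032.
The first true leaves appear: Jul 24, 2032 + 15 days = Aug 8, 2032.
Flowering begins: Aug 8, 2032 + 10 days = Aug 18, 2032.
Comparing: harvest takes place on Sep 4, 2032 vs flowering begins on Aug 18, 2032. Earlier: flowering begins.

Flowering begins — Wednesday, August 18, 2032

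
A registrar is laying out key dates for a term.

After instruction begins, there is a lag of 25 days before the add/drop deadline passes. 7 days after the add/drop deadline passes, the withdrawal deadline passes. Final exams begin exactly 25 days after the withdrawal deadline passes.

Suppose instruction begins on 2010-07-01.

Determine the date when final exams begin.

2010-08-27

Instruction begins: Jul 1, 2010.
The add/drop deadline passes: Jul 1, 2010 + 25 days = Jul 26, 2010.
The withdrawal deadline passes: Jul 26, 2010 + 7 days = Aug 2, 2010.
Final exams begin: Aug 2, 2010 + 25 days = Aug 27, 2010.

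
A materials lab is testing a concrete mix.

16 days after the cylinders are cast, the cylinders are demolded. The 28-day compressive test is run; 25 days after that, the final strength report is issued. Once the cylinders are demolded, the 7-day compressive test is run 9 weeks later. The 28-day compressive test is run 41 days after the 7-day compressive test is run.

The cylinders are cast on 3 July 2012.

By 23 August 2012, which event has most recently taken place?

The cylinders are cast: Jul 3, 2012.
The cylinders are demolded: Jul 3, 2012 + 16 days = Jul 19, 2012.
The 7-day compressive test is run: Jul 19, 2012 + 9 weeks = Sep 20, 2012.
The 28-day compressive test is run: Sep 20, 2012 + 41 days = Oct 31, 2012.
The final strength report is issued: Oct 31, 2012 + 25 days = Nov 25, 2012.
Aug 23, 2012 falls between when the cylinders are demolded (Jul 19, 2012) and when the 7-day compressive test is run (Sep 20, 2012).

The cylinders are demolded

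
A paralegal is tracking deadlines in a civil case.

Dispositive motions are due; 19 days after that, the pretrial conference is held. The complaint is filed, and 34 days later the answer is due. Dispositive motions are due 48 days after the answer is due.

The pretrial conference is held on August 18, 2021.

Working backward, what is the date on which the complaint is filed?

May 9, 2021

The pretrial conference is held: Aug 18, 2021.
Dispositive motions are due: Aug 18, 2021 − 19 days = Jul 30, 2021.
The answer is due: Jul 30, 2021 − 48 days = Jun 12, 2021.
The complaint is filed: Jun 12, 2021 − 34 days = May 9, 2021.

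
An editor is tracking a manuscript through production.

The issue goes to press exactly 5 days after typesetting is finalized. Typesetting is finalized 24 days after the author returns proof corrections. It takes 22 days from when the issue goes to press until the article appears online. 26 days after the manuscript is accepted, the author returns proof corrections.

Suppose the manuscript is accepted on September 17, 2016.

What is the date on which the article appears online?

December 3, 2016

The manuscript is accepted: Sep 17, 2016.
The author returns proof corrections: Sep 17, 2016 + 26 days = Oct 13, 2016.
Typesetting is finalized: Oct 13, 2016 + 24 days = Nov 6, 2016.
The issue goes to press: Nov 6, 2016 + 5 days = Nov 11, 2016.
The article appears online: Nov 11, 2016 + 22 days = Dec 3, 2016.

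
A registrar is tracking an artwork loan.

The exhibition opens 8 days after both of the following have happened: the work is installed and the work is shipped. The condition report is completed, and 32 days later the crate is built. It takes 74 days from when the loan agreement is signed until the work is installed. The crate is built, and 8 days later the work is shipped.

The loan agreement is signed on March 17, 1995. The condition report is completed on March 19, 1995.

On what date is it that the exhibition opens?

June 7, 1995

The loan agreement is signed: Mar 17, 1995.
The work is installed: Mar 17, 1995 + 74 days = May 30, 1995.
The condition report is completed: Mar 19, 1995.
The crate is built: Mar 19, 1995 + 32 days = Apr 20, 1995.
The work is shipped: Apr 20, 1995 + 8 days = Apr 28, 1995.
Both prerequisites met — the work is installed (May 30, 1995), the work is shipped (Apr 28, 1995); the later is May 30, 1995.
The exhibition opens: May 30, 1995 + 8 days = Jun 7, 1995.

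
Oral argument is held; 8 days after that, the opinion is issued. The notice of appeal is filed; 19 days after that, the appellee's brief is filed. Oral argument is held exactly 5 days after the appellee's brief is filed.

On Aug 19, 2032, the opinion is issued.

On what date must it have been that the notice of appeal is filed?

Jul 18, 2032

The opinion is issued: Aug 19, 2032.
Oral argument is held: Aug 19, 2032 − 8 days = Aug 11, 2032.
The appellee's brief is filed: Aug 11, 2032 − 5 days = Aug 6, 2032.
The notice of appeal is filed: Aug 6, 2032 − 19 days = Jul 18, 2032.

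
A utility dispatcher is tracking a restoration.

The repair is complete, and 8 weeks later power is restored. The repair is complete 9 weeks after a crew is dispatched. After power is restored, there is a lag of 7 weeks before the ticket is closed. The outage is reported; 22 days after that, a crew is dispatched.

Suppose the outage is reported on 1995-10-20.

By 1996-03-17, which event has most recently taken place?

The outage is reported: Oct 20, 1995.
A crew is dispatched: Oct 20, 1995 + 22 days = Nov 11, 1995.
The repair is complete: Nov 11, 1995 + 9 weeks = Jan 13, 1996.
Power is restored: Jan 13, 1996 + 8 weeks = Mar 9, 1996.
The ticket is closed: Mar 9, 1996 + 7 weeks = Apr 27, 1996.
Mar 17, 1996 falls between when power is restored (Mar 9, 1996) and when the ticket is closed (Apr 27, 1996).

Power is restored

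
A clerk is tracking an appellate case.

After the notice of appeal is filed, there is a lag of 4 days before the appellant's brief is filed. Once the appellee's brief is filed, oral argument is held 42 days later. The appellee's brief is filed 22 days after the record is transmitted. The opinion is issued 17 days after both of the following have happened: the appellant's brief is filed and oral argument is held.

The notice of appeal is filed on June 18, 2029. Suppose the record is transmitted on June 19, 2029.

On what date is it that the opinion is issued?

The notice of appeal is filed: Jun 18, 2029.
The appellant's brief is filed: Jun 18, 2029 + 4 days = Jun 22, 2029.
The record is transmitted: Jun 19, 2029.
The appellee's brief is filed: Jun 19, 2029 + 22 days = Jul 11, 2029.
Oral argument is held: Jul 11, 2029 + 42 days = Aug 22, 2029.
Both prerequisites met — the appellant's brief is filed (Jun 22, 2029), oral argument is held (Aug 22, 2029); the later is Aug 22, 2029.
The opinion is issued: Aug 22, 2029 + 17 days = Sep 8, 2029.

September 8, 2029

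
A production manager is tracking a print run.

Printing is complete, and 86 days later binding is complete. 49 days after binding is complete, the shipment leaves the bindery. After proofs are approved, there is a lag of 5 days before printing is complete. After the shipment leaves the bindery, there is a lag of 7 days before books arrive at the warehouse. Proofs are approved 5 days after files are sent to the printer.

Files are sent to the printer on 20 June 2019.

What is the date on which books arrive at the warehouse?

19 November 2019

Files are sent to the printer: Jun 20, 2019.
Proofs are approved: Jun 20, 2019 + 5 days = Jun 25, 2019.
Printing is complete: Jun 25, 2019 + 5 days = Jun 30, 2019.
Binding is complete: Jun 30, 2019 + 86 days = Sep 24, 2019.
The shipment leaves the bindery: Sep 24, 2019 + 49 days = Nov 12, 2019.
Books arrive at the warehouse: Nov 12, 2019 + 7 days = Nov 19, 2019.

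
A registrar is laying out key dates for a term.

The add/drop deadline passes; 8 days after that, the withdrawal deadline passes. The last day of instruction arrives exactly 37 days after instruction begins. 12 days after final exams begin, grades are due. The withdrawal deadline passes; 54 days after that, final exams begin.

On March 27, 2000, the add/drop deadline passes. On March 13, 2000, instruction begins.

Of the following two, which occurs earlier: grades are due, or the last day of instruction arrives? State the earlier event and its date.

The add/drop deadline passes: Mar 27, 2000.
The withdrawal deadline passes: Mar 27, 2000 + 8 days = Apr 4, 2000.
Final exams begin: Apr 4, 2000 + 54 days = May 28, 2000.
Grades are due: May 28, 2000 + 12 days = Jun 9, 2000.
Instruction begins: Mar 13, 2000.
The last day of instruction arrives: Mar 13, 2000 + 37 days = Apr 19, 2000.
Comparing: grades are due on Jun 9, 2000 vs the last day of instruction arrives on Apr 19, 2000. Earlier: the last day of instruction arrives.

The last day of instruction arrives — April 19, 2000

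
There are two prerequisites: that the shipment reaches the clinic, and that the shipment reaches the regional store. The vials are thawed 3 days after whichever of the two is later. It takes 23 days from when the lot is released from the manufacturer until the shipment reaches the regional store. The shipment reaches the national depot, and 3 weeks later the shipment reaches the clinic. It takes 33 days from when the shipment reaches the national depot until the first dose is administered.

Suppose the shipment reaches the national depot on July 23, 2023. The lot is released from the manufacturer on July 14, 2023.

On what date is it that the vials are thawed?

August 16, 2023

The shipment reaches the national depot: Jul 23, 2023.
The shipment reaches the clinic: Jul 23, 2023 + 3 weeks = Aug 13, 2023.
The lot is released from the manufacturer: Jul 14, 2023.
The shipment reaches the regional store: Jul 14, 2023 + 23 days = Aug 6, 2023.
Both prerequisites met — the shipment reaches the clinic (Aug 13, 2023), the shipment reaches the regional store (Aug 6, 2023); the later is Aug 13, 2023.
The vials are thawed: Aug 13, 2023 + 3 days = Aug 16, 2023.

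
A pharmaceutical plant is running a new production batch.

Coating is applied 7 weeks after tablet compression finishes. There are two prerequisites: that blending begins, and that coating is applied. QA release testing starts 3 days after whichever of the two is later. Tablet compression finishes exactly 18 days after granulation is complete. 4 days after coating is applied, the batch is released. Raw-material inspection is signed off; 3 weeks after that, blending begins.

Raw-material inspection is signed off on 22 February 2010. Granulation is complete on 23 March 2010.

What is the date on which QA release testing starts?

Raw-material inspection is signed off: Feb 22, 2010.
Blending begins: Feb 22, 2010 + 3 weeks = Mar 15, 2010.
Granulation is complete: Mar 23, 2010.
Tablet compression finishes: Mar 23, 2010 + 18 days = Apr 10, 2010.
Coating is applied: Apr 10, 2010 + 7 weeks = May 29, 2010.
Both prerequisites met — blending begins (Mar 15, 2010), coating is applied (May 29, 2010); the later is May 29, 2010.
QA release testing starts: May 29, 2010 + 3 days = Jun 1, 2010.

1 June 2010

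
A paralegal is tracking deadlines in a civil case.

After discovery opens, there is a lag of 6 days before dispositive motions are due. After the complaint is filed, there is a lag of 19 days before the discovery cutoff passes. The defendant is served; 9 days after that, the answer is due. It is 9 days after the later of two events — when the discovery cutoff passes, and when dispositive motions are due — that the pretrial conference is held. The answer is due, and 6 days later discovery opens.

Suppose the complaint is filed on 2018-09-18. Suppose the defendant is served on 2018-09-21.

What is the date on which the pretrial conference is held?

2018-10-21

The complaint is filed: Sep 18, 2018.
The discovery cutoff passes: Sep 18, 2018 + 19 days = Oct 7, 2018.
The defendant is served: Sep 21, 2018.
The answer is due: Sep 21, 2018 + 9 days = Sep 30, 2018.
Discovery opens: Sep 30, 2018 + 6 days = Oct 6, 2018.
Dispositive motions are due: Oct 6, 2018 + 6 days = Oct 12, 2018.
Both prerequisites met — the discovery cutoff passes (Oct 7, 2018), dispositive motions are due (Oct 12, 2018); the later is Oct 12, 2018.
The pretrial conference is held: Oct 12, 2018 + 9 days = Oct 21, 2018.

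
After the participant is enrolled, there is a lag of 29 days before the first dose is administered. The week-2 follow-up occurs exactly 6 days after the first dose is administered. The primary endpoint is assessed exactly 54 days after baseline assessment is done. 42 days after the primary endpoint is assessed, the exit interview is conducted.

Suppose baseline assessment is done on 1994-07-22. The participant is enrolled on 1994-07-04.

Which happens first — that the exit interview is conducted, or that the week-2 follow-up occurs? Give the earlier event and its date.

Baseline assessment is done: Jul 22, 1994.
The primary endpoint is assessed: Jul 22, 1994 + 54 days = Sep 14, 1994.
The exit interview is conducted: Sep 14, 1994 + 42 days = Oct 26, 1994.
The participant is enrolled: Jul 4, 1994.
The first dose is administered: Jul 4, 1994 + 29 days = Aug 2, 1994.
The week-2 follow-up occurs: Aug 2, 1994 + 6 days = Aug 8, 1994.
Comparing: the exit interview is conducted on Oct 26, 1994 vs the week-2 follow-up occurs on Aug 8, 1994. Earlier: the week-2 follow-up occurs.

The week-2 follow-up occurs — 1994-08-08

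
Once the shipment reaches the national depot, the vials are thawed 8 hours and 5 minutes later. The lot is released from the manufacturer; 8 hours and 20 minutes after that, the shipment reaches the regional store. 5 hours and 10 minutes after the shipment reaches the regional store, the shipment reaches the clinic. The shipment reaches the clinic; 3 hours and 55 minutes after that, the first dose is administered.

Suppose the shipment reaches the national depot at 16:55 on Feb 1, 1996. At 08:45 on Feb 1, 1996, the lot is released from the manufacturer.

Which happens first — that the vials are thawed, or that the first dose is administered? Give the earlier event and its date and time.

The shipment reaches the national depot: 16:55 Feb 1, 1996.
The vials are thawed: 16:55 Feb 1, 1996 + 8h05m = 01:00 Feb 2, 1996.
The lot is released from the manufacturer: 08:45 Feb 1, 1996.
The shipment reaches the regional store: 08:45 Feb 1, 1996 + 8h20m = 17:05 Feb 1, 1996.
The shipment reaches the clinic: 17:05 Feb 1, 1996 + 5h10m = 22:15 Feb 1, 1996.
The first dose is administered: 22:15 Feb 1, 1996 + 3h55m = 02:10 Feb 2, 1996.
Comparing: the vials are thawed at 01:00 Feb 2, 1996 vs the first dose is administered at 02:10 Feb 2, 1996. Earlier: the vials are thawed.

The vials are thawed — 01:00 on Feb 2, 1996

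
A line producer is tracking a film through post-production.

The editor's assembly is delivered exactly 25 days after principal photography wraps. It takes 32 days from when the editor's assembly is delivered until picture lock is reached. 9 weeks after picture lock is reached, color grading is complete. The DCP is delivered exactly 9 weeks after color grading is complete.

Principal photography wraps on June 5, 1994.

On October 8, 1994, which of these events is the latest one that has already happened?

Principal photography wraps: Jun 5, 1994.
The editor's assembly is delivered: Jun 5, 1994 + 25 days = Jun 30, 1994.
Picture lock is reached: Jun 30, 1994 + 32 days = Aug 1, 1994.
Color grading is complete: Aug 1, 1994 + 9 weeks = Oct 3, 1994.
The DCP is delivered: Oct 3, 1994 + 9 weeks = Dec 5, 1994.
Oct 8, 1994 falls between when color grading is complete (Oct 3, 1994) and when the DCP is delivered (Dec 5, 1994).

Color grading is complete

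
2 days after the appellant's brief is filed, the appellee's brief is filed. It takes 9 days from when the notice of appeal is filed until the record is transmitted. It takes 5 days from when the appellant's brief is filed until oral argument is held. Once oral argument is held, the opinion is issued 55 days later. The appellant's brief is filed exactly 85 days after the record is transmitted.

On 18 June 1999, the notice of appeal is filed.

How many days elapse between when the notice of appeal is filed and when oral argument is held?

99 days

Causal path: the notice of appeal is filed → the record is transmitted → the appellant's brief is filed → oral argument is held.
Total delay along the path: 9 + 85 + 5 = 99 days.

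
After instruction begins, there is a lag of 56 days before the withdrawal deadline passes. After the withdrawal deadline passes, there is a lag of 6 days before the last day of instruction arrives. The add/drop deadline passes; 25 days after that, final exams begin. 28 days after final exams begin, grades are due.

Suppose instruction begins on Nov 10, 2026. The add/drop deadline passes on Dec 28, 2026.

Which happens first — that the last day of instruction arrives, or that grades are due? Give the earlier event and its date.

The last day of instruction arrives — Jan 11, 2027

Instruction begins: Nov 10, 2026.
The withdrawal deadline passes: Nov 10, 2026 + 56 days = Jan 5, 2027.
The last day of instruction arrives: Jan 5, 2027 + 6 days = Jan 11, 2027.
The add/drop deadline passes: Dec 28, 2026.
Final exams begin: Dec 28, 2026 + 25 days = Jan 22, 2027.
Grades are due: Jan 22, 2027 + 28 days = Feb 19, 2027.
Comparing: the last day of instruction arrives on Jan 11, 2027 vs grades are due on Feb 19, 2027. Earlier: the last day of instruction arrives.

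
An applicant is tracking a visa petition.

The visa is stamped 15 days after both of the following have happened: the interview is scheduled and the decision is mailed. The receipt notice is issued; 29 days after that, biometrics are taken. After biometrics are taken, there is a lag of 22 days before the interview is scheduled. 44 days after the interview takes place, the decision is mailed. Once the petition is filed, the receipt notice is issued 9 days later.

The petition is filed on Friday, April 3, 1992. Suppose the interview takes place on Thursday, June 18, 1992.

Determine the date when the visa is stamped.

The petition is filed: Apr 3, 1992.
The receipt notice is issued: Apr 3, 1992 + 9 days = Apr 12, 1992.
Biometrics are taken: Apr 12, 1992 + 29 days = May 11, 1992.
The interview is scheduled: May 11, 1992 + 22 days = Jun 2, 1992.
The interview takes place: Jun 18, 1992.
The decision is mailed: Jun 18, 1992 + 44 days = Aug 1, 1992.
Both prerequisites met — the interview is scheduled (Jun 2, 1992), the decision is mailed (Aug 1, 1992); the later is Aug 1, 1992.
The visa is stamped: Aug 1, 1992 + 15 days = Aug 16, 1992.

Sunday, August 16, 1992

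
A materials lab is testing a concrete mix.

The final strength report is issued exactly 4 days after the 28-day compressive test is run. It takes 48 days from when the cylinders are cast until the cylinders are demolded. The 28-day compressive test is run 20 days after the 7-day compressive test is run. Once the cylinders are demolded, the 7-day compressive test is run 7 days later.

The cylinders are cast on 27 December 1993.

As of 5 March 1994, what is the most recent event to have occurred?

The 7-day compressive test is run

The cylinders are cast: Dec 27, 1993.
The cylinders are demolded: Dec 27, 1993 + 48 days = Feb 13, 1994.
The 7-day compressive test is run: Feb 13, 1994 + 7 days = Feb 20, 1994.
The 28-day compressive test is run: Feb 20, 1994 + 20 days = Mar 12, 1994.
The final strength report is issued: Mar 12, 1994 + 4 days = Mar 16, 1994.
Mar 5, 1994 falls between when the 7-day compressive test is run (Feb 20, 1994) and when the 28-day compressive test is run (Mar 12, 1994).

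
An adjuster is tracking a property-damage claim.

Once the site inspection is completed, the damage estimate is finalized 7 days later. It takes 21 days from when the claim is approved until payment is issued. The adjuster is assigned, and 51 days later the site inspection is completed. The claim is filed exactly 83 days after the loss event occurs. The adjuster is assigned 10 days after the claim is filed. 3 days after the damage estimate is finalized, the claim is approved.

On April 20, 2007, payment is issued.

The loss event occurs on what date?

Payment is issued: Apr 20, 2007.
The claim is approved: Apr 20, 2007 − 21 days = Mar 30, 2007.
The damage estimate is finalized: Mar 30, 2007 − 3 days = Mar 27, 2007.
The site inspection is completed: Mar 27, 2007 − 7 days = Mar 20, 2007.
The adjuster is assigned: Mar 20, 2007 − 51 days = Jan 28, 2007.
The claim is filed: Jan 28, 2007 − 10 days = Jan 18, 2007.
The loss event occurs: Jan 18, 2007 − 83 days = Oct 27, 2006.

October 27, 2006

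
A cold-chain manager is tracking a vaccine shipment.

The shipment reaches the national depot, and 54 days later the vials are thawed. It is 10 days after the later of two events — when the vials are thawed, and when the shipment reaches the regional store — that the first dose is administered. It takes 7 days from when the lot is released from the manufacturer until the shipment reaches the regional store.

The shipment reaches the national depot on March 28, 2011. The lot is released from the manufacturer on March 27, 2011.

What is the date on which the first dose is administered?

The shipment reaches the national depot: Mar 28, 2011.
The vials are thawed: Mar 28, 2011 + 54 days = May 21, 2011.
The lot is released from the manufacturer: Mar 27, 2011.
The shipment reaches the regional store: Mar 27, 2011 + 7 days = Apr 3, 2011.
Both prerequisites met — the vials are thawed (May 21, 2011), the shipment reaches the regional store (Apr 3, 2011); the later is May 21, 2011.
The first dose is administered: May 21, 2011 + 10 days = May 31, 2011.

May 31, 2011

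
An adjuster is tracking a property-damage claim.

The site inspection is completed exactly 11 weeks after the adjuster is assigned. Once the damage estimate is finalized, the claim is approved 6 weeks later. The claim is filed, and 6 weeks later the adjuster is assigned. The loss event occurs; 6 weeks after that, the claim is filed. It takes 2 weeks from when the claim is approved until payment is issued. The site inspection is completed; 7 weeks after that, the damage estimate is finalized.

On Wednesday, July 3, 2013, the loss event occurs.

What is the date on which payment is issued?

Wednesday, March 26, 2014

The loss event occurs: Jul 3, 2013.
The claim is filed: Jul 3, 2013 + 6 weeks = Aug 14, 2013.
The adjuster is assigned: Aug 14, 2013 + 6 weeks = Sep 25, 2013.
The site inspection is completed: Sep 25, 2013 + 11 weeks = Dec 11, 2013.
The damage estimate is finalized: Dec 11, 2013 + 7 weeks = Jan 29, 2014.
The claim is approved: Jan 29, 2014 + 6 weeks = Mar 12, 2014.
Payment is issued: Mar 12, 2014 + 2 weeks = Mar 26, 2014.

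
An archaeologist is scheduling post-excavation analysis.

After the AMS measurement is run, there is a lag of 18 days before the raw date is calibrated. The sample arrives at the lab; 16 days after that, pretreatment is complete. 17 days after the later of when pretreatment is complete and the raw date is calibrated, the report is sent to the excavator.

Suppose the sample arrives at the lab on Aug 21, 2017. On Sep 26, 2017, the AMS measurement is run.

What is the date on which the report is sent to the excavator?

Oct 31, 2017

The sample arrives at the lab: Aug 21, 2017.
Pretreatment is complete: Aug 21, 2017 + 16 days = Sep 6, 2017.
The AMS measurement is run: Sep 26, 2017.
The raw date is calibrated: Sep 26, 2017 + 18 days = Oct 14, 2017.
Both prerequisites met — pretreatment is complete (Sep 6, 2017), the raw date is calibrated (Oct 14, 2017); the later is Oct 14, 2017.
The report is sent to the excavator: Oct 14, 2017 + 17 days = Oct 31, 2017.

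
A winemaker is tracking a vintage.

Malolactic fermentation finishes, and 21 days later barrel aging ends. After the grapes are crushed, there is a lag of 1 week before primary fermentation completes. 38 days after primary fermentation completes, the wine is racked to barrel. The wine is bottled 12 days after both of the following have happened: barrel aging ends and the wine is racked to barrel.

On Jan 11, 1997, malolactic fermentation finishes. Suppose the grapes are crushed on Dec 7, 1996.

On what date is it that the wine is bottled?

Malolactic fermentation finishes: Jan 11, 1997.
Barrel aging ends: Jan 11, 1997 + 21 days = Feb 1, 1997.
The grapes are crushed: Dec 7, 1996.
Primary fermentation completes: Dec 7, 1996 + 1 week = Dec 14, 1996.
The wine is racked to barrel: Dec 14, 1996 + 38 days = Jan 21, 1997.
Both prerequisites met — barrel aging ends (Feb 1, 1997), the wine is racked to barrel (Jan 21, 1997); the later is Feb 1, 1997.
The wine is bottled: Feb 1, 1997 + 12 days = Feb 13, 1997.

Feb 13, 1997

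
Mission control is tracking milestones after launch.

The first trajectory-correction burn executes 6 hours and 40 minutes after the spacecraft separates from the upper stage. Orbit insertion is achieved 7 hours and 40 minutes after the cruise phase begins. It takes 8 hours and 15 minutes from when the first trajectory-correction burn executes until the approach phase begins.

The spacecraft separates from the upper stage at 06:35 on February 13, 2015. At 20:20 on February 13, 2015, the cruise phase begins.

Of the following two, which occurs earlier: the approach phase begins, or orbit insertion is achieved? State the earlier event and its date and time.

The approach phase begins — 21:30 on February 13, 2015

The spacecraft separates from the upper stage: 06:35 Feb 13, 2015.
The first trajectory-correction burn executes: 06:35 Feb 13, 2015 + 6h40m = 13:15 Feb 13, 2015.
The approach phase begins: 13:15 Feb 13, 2015 + 8h15m = 21:30 Feb 13, 2015.
The cruise phase begins: 20:20 Feb 13, 2015.
Orbit insertion is achieved: 20:20 Feb 13, 2015 + 7h40m = 04:00 Feb 14, 2015.
Comparing: the approach phase begins at 21:30 Feb 13, 2015 vs orbit insertion is achieved at 04:00 Feb 14, 2015. Earlier: the approach phase begins.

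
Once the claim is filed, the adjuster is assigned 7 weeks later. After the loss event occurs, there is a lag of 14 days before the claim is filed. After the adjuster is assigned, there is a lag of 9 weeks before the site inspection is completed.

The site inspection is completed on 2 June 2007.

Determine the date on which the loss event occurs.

27 January 2007

The site inspection is completed: Jun 2, 2007.
The adjuster is assigned: Jun 2, 2007 − 9 weeks = Mar 31, 2007.
The claim is filed: Mar 31, 2007 − 7 weeks = Feb 10, 2007.
The loss event occurs: Feb 10, 2007 − 14 days = Jan 27, 2007.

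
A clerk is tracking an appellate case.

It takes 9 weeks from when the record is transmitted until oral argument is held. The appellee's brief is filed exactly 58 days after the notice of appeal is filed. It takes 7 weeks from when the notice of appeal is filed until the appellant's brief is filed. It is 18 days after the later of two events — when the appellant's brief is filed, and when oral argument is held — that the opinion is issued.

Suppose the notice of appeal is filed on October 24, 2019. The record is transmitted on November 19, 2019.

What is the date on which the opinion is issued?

The notice of appeal is filed: Oct 24, 2019.
The appellant's brief is filed: Oct 24, 2019 + 7 weeks = Dec 12, 2019.
The record is transmitted: Nov 19, 2019.
Oral argument is held: Nov 19, 2019 + 9 weeks = Jan 21, 2020.
Both prerequisites met — the appellant's brief is filed (Dec 12, 2019), oral argument is held (Jan 21, 2020); the later is Jan 21, 2020.
The opinion is issued: Jan 21, 2020 + 18 days = Feb 8, 2020.

February 8, 2020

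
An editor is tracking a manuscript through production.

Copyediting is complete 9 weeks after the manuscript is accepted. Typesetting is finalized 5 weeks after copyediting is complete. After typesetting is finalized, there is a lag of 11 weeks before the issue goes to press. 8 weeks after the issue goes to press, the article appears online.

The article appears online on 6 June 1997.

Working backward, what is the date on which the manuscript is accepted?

18 October 1996

The article appears online: Jun 6, 1997.
The issue goes to press: Jun 6, 1997 − 8 weeks = Apr 11, 1997.
Typesetting is finalized: Apr 11, 1997 − 11 weeks = Jan 24, 1997.
Copyediting is complete: Jan 24, 1997 − 5 weeks = Dec 20, 1996.
The manuscript is accepted: Dec 20, 1996 − 9 weeks = Oct 18, 1996.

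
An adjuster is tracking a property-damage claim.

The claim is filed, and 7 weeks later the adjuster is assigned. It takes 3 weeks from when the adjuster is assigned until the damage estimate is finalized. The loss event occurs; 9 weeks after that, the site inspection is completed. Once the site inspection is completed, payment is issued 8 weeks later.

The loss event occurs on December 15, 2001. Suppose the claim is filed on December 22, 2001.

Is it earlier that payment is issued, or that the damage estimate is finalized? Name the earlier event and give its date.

The loss event occurs: Dec 15, 2001.
The site inspection is completed: Dec 15, 2001 + 9 weeks = Feb 16, 2002.
Payment is issued: Feb 16, 2002 + 8 weeks = Apr 13, 2002.
The claim is filed: Dec 22, 2001.
The adjuster is assigned: Dec 22, 2001 + 7 weeks = Feb 9, 2002.
The damage estimate is finalized: Feb 9, 2002 + 3 weeks = Mar 2, 2002.
Comparing: payment is issued on Apr 13, 2002 vs the damage estimate is finalized on Mar 2, 2002. Earlier: the damage estimate is finalized.

The damage estimate is finalized — March 2, 2002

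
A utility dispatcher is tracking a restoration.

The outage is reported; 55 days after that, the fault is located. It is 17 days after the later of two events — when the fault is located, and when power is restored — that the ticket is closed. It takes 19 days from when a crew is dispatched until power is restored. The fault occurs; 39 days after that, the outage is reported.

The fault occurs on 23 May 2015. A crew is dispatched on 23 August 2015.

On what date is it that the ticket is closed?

28 September 2015

The fault occurs: May 23, 2015.
The outage is reported: May 23, 2015 + 39 days = Jul 1, 2015.
The fault is located: Jul 1, 2015 + 55 days = Aug 25, 2015.
A crew is dispatched: Aug 23, 2015.
Power is restored: Aug 23, 2015 + 19 days = Sep 11, 2015.
Both prerequisites met — the fault is located (Aug 25, 2015), power is restored (Sep 11, 2015); the later is Sep 11, 2015.
The ticket is closed: Sep 11, 2015 + 17 days = Sep 28, 2015.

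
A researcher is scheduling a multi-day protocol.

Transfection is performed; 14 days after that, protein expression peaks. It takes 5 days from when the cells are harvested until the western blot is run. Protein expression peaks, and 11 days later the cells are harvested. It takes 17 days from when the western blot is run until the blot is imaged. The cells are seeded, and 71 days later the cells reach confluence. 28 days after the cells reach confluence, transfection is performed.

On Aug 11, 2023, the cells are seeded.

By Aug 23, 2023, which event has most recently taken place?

The cells are seeded: Aug 11, 2023.
The cells reach confluence: Aug 11, 2023 + 71 days = Oct 21, 2023.
Transfection is performed: Oct 21, 2023 + 28 days = Nov 18, 2023.
Protein expression peaks: Nov 18, 2023 + 14 days = Dec 2, 2023.
The cells are harvested: Dec 2, 2023 + 11 days = Dec 13, 2023.
The western blot is run: Dec 13, 2023 + 5 days = Dec 18, 2023.
The blot is imaged: Dec 18, 2023 + 17 days = Jan 4, 2024.
Aug 23, 2023 falls between when the cells are seeded (Aug 11, 2023) and when the cells reach confluence (Oct 21, 2023).

The cells are seeded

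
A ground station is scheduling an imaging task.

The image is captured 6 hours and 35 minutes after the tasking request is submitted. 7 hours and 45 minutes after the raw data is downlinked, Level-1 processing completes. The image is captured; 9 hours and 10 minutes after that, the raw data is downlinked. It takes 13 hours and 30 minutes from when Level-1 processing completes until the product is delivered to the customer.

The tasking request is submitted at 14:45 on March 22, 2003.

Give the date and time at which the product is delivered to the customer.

03:45 on March 24, 2003

The tasking request is submitted: 14:45 Mar 22, 2003.
The image is captured: 14:45 Mar 22, 2003 + 6h35m = 21:20 Mar 22, 2003.
The raw data is downlinked: 21:20 Mar 22, 2003 + 9h10m = 06:30 Mar 23, 2003.
Level-1 processing completes: 06:30 Mar 23, 2003 + 7h45m = 14:15 Mar 23, 2003.
The product is delivered to the customer: 14:15 Mar 23, 2003 + 13h30m = 03:45 Mar 24, 2003.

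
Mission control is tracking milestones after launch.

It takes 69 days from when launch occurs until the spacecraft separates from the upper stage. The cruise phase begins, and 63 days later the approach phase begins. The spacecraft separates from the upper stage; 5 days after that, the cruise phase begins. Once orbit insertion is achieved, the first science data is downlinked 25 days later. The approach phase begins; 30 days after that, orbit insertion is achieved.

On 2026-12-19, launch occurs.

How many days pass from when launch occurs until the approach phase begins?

137 days

Causal path: launch occurs → the spacecraft separates from the upper stage → the cruise phase begins → the approach phase begins.
Total delay along the path: 69 + 5 + 63 = 137 days.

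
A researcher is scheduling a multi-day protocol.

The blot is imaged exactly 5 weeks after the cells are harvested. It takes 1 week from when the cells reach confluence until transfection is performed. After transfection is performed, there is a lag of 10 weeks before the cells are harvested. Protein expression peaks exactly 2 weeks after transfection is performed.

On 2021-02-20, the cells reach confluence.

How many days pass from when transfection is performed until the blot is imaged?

Causal path: transfection is performed → the cells are harvested → the blot is imaged.
Total delay along the path: 10 + 5 weeks = 15 weeks = 105 days.

105 days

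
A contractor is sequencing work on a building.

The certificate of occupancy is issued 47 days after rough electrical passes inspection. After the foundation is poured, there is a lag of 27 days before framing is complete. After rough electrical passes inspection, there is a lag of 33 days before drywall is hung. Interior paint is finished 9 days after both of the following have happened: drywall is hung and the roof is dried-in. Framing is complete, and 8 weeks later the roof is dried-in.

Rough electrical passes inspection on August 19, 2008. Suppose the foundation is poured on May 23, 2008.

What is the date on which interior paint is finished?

Rough electrical passes inspection: Aug 19, 2008.
Drywall is hung: Aug 19, 2008 + 33 days = Sep 21, 2008.
The foundation is poured: May 23, 2008.
Framing is complete: May 23, 2008 + 27 days = Jun 19, 2008.
The roof is dried-in: Jun 19, 2008 + 8 weeks = Aug 14, 2008.
Both prerequisites met — drywall is hung (Sep 21, 2008), the roof is dried-in (Aug 14, 2008); the later is Sep 21, 2008.
Interior paint is finished: Sep 21, 2008 + 9 days = Sep 30, 2008.

September 30, 2008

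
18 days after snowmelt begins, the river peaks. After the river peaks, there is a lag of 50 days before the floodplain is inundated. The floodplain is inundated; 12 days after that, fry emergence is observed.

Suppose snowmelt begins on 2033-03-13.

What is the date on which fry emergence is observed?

Snowmelt begins: Mar 13, 2033.
The river peaks: Mar 13, 2033 + 18 days = Mar 31, 2033.
The floodplain is inundated: Mar 31, 2033 + 50 days = May 20, 2033.
Fry emergence is observed: May 20, 2033 + 12 days = Jun 1, 2033.

2033-06-01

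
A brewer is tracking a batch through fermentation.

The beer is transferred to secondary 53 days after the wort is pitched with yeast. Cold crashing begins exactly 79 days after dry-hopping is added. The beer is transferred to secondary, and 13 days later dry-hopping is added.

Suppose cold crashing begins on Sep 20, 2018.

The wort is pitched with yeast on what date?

Apr 28, 2018

Cold crashing begins: Sep 20, 2018.
Dry-hopping is added: Sep 20, 2018 − 79 days = Jul 3, 2018.
The beer is transferred to secondary: Jul 3, 2018 − 13 days = Jun 20, 2018.
The wort is pitched with yeast: Jun 20, 2018 − 53 days = Apr 28, 2018.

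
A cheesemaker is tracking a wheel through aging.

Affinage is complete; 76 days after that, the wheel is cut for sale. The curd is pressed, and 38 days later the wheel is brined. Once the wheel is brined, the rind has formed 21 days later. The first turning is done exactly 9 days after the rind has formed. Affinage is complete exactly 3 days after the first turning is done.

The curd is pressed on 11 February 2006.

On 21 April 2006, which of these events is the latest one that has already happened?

The first turning is done

The curd is pressed: Feb 11, 2006.
The wheel is brined: Feb 11, 2006 + 38 days = Mar 21, 2006.
The rind has formed: Mar 21, 2006 + 21 days = Apr 11, 2006.
The first turning is done: Apr 11, 2006 + 9 days = Apr 20, 2006.
Affinage is complete: Apr 20, 2006 + 3 days = Apr 23, 2006.
The wheel is cut for sale: Apr 23, 2006 + 76 days = Jul 8, 2006.
Apr 21, 2006 falls between when the first turning is done (Apr 20, 2006) and when affinage is complete (Apr 23, 2006).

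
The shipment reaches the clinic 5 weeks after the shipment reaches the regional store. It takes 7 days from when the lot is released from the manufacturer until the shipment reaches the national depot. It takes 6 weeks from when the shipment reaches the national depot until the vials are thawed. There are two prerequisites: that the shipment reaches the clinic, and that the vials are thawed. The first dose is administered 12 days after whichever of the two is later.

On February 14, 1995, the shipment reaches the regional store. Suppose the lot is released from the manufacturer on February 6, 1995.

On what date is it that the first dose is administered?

The shipment reaches the regional store: Feb 14, 1995.
The shipment reaches the clinic: Feb 14, 1995 + 5 weeks = Mar 21, 1995.
The lot is released from the manufacturer: Feb 6, 1995.
The shipment reaches the national depot: Feb 6, 1995 + 7 days = Feb 13, 1995.
The vials are thawed: Feb 13, 1995 + 6 weeks = Mar 27, 1995.
Both prerequisites met — the shipment reaches the clinic (Mar 21, 1995), the vials are thawed (Mar 27, 1995); the later is Mar 27, 1995.
The first dose is administered: Mar 27, 1995 + 12 days = Apr 8, 1995.

April 8, 1995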